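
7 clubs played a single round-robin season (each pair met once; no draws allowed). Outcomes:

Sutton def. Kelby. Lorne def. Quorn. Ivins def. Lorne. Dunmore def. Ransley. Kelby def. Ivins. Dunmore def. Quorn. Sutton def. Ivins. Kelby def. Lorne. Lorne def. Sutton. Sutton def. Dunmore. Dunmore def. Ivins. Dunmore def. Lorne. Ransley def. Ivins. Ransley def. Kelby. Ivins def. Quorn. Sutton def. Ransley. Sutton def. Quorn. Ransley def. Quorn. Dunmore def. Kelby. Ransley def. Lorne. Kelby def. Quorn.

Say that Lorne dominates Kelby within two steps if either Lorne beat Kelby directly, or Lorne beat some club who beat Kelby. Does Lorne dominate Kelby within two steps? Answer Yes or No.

Yes

Lorne did not beat Kelby directly.
Lorne beat Sutton, Quorn. Of those, Sutton beat Kelby.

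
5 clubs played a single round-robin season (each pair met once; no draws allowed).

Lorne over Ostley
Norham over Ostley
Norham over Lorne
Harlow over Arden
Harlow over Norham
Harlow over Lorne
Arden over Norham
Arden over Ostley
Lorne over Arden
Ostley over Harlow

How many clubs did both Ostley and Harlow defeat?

0

Ostley beat: Harlow.
Harlow beat: Lorne, Norham, Arden.
No one was beaten by both.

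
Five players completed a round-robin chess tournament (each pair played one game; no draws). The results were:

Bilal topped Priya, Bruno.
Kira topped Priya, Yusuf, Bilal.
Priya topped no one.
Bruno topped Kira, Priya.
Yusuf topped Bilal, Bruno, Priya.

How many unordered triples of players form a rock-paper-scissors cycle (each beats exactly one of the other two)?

2

Win totals: Kira 3, Yusuf 3, Bilal 2, Bruno 2, Priya 0.
A player with w wins dominates both others in C(w,2) triples; summing gives 3 + 3 + 1 + 1 + 0 = 8 transitive triples.
Total triples C(5,3) = 10, so cyclic triples = 10 − 8 = 2.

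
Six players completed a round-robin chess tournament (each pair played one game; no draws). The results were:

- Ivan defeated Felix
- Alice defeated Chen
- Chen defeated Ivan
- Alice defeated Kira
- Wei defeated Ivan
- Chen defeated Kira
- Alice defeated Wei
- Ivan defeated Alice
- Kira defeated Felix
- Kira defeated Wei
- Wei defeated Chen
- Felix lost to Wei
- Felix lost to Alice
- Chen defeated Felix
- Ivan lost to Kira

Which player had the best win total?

Win totals: Chen 3, Alice 4, Felix 0, Kira 3, Ivan 2, Wei 3.
Alice leads with 4 wins (next highest: 3).

Alice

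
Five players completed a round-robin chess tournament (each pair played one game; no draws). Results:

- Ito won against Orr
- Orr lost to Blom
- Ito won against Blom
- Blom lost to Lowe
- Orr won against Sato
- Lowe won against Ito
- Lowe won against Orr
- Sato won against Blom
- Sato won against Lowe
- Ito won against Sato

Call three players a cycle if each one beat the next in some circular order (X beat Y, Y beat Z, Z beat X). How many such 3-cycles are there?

Win totals: Sato 2, Lowe 3, Ito 3, Orr 1, Blom 1.
A player with w wins dominates both others in C(w,2) triples; summing gives 1 + 3 + 3 + 0 + 0 = 7 transitive triples.
Total triples C(5,3) = 10, so cyclic triples = 10 − 7 = 3.

3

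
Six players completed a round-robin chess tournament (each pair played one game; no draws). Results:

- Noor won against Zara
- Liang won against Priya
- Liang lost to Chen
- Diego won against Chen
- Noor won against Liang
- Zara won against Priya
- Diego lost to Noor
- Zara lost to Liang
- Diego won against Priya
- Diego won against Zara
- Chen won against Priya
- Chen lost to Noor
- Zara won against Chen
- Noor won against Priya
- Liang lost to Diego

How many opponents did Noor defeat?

Noor's results: beat Liang, Chen, Zara, Diego, Priya; lost to no one.
That is 5 wins.

5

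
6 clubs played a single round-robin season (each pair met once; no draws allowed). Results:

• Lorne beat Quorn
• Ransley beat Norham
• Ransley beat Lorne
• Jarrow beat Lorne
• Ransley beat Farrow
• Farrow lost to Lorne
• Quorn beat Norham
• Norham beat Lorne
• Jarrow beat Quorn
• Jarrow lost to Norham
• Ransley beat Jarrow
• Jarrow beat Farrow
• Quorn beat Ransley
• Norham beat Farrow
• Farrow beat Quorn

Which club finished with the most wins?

Ransley

Win totals: Lorne 2, Norham 3, Jarrow 3, Ransley 4, Quorn 2, Farrow 1.
Ransley leads with 4 wins (next highest: 3).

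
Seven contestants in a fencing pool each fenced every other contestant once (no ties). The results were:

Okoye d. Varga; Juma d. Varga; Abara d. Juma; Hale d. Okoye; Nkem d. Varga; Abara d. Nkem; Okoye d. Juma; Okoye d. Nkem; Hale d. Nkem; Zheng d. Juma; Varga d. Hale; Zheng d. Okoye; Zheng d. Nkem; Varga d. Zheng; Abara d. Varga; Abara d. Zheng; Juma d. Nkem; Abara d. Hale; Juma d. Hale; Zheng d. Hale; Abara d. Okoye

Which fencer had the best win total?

Win totals: Okoye 3, Nkem 1, Varga 2, Zheng 4, Hale 2, Juma 3, Abara 6.
Abara leads with 6 wins (next highest: 4).

Abara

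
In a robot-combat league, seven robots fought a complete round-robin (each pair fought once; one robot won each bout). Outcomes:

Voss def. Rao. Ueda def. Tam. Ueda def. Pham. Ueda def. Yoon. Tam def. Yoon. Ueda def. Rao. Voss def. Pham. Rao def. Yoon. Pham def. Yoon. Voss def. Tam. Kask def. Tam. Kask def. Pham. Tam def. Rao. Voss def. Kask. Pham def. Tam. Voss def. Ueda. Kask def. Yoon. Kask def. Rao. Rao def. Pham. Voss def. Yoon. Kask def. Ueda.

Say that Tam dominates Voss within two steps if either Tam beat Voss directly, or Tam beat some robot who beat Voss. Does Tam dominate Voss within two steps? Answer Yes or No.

Tam did not beat Voss directly.
Tam beat Rao, Yoon, but each of them lost to Voss. No two-step path.

No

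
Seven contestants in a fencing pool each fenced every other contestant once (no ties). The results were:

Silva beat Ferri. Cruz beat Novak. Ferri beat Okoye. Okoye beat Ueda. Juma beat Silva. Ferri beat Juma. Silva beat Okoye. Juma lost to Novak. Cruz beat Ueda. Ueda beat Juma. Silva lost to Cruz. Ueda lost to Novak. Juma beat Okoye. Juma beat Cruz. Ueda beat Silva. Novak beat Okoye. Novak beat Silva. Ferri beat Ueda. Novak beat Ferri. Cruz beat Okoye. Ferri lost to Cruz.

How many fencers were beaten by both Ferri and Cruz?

2

Ferri beat: Juma, Okoye, Ueda.
Cruz beat: Novak, Okoye, Ueda, Ferri, Silva.
Both beat: Okoye, Ueda — 2.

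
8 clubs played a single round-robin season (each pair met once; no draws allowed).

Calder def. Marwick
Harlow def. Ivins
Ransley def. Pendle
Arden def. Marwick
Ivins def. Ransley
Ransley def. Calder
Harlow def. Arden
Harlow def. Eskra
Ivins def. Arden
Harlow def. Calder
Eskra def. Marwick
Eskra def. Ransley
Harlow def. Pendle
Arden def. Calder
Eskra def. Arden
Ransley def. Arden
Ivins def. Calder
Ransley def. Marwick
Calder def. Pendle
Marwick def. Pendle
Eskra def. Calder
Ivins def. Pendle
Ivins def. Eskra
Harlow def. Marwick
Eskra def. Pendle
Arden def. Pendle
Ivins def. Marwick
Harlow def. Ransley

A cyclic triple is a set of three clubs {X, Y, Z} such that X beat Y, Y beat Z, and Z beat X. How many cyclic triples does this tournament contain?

Win totals: Marwick 1, Harlow 7, Calder 2, Arden 3, Pendle 0, Ransley 4, Eskra 5, Ivins 6.
A club with w wins dominates both others in C(w,2) triples; summing gives 0 + 21 + 1 + 3 + 0 + 6 + 10 + 15 = 56 transitive triples.
Total triples C(8,3) = 56, so cyclic triples = 56 − 56 = 0.

0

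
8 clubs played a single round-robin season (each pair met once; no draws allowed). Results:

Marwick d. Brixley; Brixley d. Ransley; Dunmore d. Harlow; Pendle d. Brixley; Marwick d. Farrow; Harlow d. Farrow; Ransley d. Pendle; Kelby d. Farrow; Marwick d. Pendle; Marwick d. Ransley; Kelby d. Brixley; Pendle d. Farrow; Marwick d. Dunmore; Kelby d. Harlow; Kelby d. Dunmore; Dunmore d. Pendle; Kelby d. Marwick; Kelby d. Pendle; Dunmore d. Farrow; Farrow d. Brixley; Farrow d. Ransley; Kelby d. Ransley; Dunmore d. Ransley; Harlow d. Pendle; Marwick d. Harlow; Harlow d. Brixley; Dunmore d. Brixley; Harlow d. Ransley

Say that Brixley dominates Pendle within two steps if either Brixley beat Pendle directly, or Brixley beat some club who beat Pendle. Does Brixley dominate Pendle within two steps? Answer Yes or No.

Yes

Brixley did not beat Pendle directly.
Brixley beat Ransley. Of those, Ransley beat Pendle.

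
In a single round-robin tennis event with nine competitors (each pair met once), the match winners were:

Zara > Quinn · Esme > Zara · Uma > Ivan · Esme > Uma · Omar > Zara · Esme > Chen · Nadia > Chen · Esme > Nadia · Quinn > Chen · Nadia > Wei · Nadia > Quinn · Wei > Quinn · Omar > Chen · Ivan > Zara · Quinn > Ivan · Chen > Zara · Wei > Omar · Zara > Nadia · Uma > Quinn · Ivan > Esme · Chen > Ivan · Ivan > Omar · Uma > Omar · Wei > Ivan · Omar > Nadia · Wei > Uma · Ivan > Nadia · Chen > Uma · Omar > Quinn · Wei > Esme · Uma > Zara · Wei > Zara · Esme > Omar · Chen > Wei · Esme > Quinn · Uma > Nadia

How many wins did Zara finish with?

Zara's results: beat Quinn, Nadia; lost to Ivan, Esme, Chen, Omar, Wei, Uma.
That is 2 wins.

2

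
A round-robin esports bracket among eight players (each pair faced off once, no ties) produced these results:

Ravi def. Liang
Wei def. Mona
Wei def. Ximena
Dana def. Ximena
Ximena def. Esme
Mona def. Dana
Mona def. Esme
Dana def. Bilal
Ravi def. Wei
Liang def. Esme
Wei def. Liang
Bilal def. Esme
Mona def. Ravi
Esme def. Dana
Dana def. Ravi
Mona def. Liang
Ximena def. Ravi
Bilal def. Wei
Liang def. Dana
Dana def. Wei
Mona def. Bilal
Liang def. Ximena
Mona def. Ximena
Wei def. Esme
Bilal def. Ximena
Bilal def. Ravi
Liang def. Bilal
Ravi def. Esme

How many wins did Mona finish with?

6

Mona's results: beat Esme, Ximena, Liang, Ravi, Dana, Bilal; lost to Wei.
That is 6 wins.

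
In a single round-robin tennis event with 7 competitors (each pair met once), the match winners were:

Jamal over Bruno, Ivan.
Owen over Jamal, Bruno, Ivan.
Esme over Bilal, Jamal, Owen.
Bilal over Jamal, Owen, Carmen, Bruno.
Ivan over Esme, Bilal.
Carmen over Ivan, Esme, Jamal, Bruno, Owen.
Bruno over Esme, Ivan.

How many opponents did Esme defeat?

Esme's results: beat Jamal, Bilal, Owen; lost to Bruno, Carmen, Ivan.
That is 3 wins.

3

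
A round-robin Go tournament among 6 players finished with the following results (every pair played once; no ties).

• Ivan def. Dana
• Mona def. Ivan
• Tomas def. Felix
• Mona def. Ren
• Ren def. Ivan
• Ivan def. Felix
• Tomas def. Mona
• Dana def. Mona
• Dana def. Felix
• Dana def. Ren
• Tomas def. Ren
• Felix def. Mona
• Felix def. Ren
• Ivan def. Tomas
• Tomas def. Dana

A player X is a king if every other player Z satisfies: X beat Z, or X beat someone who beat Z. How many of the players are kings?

3

Ren cannot reach Mona in two steps.
Ivan reaches everyone (king).
Tomas reaches everyone (king).
Mona reaches everyone (king).
Dana cannot reach Tomas in two steps.
Felix cannot reach Tomas, Dana in two steps.
Kings: Ivan, Tomas, Mona — 3.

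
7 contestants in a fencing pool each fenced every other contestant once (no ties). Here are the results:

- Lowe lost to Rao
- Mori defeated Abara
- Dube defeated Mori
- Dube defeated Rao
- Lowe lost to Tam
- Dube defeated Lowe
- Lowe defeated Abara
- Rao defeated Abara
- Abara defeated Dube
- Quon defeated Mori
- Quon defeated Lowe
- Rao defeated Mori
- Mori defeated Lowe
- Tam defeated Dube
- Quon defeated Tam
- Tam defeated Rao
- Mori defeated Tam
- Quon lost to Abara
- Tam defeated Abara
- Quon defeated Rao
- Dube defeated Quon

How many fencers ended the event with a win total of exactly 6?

0

Win totals: Mori 3, Rao 3, Dube 4, Tam 4, Quon 4, Lowe 1, Abara 2.
No fencer has exactly 6 wins.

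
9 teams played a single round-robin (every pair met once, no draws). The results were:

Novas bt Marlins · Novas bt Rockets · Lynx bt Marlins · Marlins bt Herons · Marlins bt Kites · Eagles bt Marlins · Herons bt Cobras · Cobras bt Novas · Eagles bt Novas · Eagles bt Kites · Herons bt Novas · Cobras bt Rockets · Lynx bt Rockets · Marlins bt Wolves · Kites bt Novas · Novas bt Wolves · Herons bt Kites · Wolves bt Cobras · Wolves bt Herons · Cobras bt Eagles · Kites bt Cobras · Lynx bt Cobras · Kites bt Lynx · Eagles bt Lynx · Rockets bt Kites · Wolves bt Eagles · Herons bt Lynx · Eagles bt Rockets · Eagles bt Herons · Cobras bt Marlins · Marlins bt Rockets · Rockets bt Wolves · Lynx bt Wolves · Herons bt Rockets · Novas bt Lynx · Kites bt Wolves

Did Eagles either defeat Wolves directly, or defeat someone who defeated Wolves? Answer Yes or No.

Yes

Eagles did not beat Wolves directly.
Eagles beat Novas, Rockets, Marlins, Herons, Lynx, Kites. Of those, Novas beat Wolves.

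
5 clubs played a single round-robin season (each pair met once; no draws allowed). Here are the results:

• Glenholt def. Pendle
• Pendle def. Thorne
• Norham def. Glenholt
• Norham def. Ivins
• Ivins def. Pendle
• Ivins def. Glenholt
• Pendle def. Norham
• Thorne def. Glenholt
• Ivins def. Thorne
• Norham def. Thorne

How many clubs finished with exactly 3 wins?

2

Win totals: Glenholt 1, Pendle 2, Norham 3, Thorne 1, Ivins 3.
Exactly 3: Norham, Ivins — 2 clubs.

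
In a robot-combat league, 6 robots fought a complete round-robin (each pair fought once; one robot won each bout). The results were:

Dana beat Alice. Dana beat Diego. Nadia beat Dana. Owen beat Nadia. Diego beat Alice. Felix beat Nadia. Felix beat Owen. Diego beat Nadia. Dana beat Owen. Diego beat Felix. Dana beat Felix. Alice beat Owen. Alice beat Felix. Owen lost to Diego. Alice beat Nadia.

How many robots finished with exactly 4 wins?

2

Win totals: Owen 1, Dana 4, Alice 3, Nadia 1, Diego 4, Felix 2.
Exactly 4: Dana, Diego — 2 robots.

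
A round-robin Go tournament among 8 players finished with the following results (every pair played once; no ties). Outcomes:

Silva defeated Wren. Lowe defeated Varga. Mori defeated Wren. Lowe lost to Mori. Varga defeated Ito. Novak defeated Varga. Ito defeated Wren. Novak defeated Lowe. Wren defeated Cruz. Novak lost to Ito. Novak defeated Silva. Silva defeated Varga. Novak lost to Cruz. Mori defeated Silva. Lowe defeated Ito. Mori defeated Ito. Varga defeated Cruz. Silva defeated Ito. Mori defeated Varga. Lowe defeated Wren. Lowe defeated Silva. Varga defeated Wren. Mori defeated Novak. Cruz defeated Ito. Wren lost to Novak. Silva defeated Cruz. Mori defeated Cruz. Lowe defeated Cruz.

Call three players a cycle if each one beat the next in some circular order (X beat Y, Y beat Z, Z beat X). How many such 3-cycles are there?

Win totals: Silva 4, Wren 1, Varga 3, Cruz 2, Novak 4, Mori 7, Ito 2, Lowe 5.
A player with w wins dominates both others in C(w,2) triples; summing gives 6 + 0 + 3 + 1 + 6 + 21 + 1 + 10 = 48 transitive triples.
Total triples C(8,3) = 56, so cyclic triples = 56 − 48 = 8.

8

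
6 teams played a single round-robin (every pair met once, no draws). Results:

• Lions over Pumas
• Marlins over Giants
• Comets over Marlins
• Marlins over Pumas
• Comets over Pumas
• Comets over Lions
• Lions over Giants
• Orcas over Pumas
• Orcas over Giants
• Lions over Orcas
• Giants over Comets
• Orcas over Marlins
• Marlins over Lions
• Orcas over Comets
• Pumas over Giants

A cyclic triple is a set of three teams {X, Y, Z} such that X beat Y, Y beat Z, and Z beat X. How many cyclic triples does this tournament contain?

Win totals: Pumas 1, Giants 1, Comets 3, Lions 3, Orcas 4, Marlins 3.
A team with w wins dominates both others in C(w,2) triples; summing gives 0 + 0 + 3 + 3 + 6 + 3 = 15 transitive triples.
Total triples C(6,3) = 20, so cyclic triples = 20 − 15 = 5.

5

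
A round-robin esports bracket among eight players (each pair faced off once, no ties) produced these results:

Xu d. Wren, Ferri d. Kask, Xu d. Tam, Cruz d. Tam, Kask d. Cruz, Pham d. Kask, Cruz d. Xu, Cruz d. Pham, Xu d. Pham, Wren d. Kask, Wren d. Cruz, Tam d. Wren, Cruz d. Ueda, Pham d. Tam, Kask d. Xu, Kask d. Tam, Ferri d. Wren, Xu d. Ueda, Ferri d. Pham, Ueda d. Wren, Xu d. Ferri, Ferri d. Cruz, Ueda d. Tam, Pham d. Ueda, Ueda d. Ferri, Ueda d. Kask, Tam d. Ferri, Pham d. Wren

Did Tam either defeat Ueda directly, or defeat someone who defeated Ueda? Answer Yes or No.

No

Tam did not beat Ueda directly.
Tam beat Wren, Ferri, but each of them lost to Ueda. No two-step path.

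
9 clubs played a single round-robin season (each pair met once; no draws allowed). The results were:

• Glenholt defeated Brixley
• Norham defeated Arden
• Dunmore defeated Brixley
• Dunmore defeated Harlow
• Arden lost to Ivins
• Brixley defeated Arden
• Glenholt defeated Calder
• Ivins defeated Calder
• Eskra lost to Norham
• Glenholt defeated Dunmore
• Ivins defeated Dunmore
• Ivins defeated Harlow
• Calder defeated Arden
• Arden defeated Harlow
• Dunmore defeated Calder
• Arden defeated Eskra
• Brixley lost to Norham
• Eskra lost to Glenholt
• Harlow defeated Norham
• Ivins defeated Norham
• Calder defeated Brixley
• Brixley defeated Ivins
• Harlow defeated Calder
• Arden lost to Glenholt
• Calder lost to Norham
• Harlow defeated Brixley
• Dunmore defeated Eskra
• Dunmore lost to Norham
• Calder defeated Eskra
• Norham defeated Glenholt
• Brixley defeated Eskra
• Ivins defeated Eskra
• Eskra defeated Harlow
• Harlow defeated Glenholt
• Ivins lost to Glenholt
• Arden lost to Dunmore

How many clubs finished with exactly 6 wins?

3

Win totals: Harlow 4, Calder 3, Dunmore 5, Arden 2, Brixley 3, Norham 6, Glenholt 6, Ivins 6, Eskra 1.
Exactly 6: Norham, Glenholt, Ivins — 3 clubs.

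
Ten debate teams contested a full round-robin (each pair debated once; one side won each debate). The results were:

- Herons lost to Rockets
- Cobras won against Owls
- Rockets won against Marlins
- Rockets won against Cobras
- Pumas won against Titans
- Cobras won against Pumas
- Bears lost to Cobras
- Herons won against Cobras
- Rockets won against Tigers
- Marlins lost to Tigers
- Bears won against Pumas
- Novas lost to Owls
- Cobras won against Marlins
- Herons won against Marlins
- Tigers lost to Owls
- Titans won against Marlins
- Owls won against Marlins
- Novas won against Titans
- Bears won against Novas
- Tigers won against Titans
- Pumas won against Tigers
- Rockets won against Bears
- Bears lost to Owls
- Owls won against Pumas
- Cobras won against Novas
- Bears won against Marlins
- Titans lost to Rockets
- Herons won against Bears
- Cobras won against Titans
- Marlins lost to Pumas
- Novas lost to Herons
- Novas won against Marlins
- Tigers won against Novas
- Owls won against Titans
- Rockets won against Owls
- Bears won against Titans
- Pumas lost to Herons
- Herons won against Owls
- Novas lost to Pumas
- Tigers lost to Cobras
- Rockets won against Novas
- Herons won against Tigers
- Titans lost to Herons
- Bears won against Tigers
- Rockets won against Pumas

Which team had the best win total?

Rockets

Win totals: Tigers 3, Rockets 9, Marlins 0, Cobras 7, Herons 8, Owls 6, Titans 1, Pumas 4, Bears 5, Novas 2.
Rockets leads with 9 wins (next highest: 8).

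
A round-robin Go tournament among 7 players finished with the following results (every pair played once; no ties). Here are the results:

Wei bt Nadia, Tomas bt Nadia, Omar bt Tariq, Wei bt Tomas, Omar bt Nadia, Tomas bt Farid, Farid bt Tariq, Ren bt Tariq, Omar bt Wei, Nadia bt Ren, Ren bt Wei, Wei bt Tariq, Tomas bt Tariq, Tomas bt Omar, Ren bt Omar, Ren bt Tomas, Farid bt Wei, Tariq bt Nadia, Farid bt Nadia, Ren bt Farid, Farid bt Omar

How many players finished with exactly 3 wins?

Win totals: Tomas 4, Wei 3, Farid 4, Ren 5, Tariq 1, Nadia 1, Omar 3.
Exactly 3: Wei, Omar — 2 players.

2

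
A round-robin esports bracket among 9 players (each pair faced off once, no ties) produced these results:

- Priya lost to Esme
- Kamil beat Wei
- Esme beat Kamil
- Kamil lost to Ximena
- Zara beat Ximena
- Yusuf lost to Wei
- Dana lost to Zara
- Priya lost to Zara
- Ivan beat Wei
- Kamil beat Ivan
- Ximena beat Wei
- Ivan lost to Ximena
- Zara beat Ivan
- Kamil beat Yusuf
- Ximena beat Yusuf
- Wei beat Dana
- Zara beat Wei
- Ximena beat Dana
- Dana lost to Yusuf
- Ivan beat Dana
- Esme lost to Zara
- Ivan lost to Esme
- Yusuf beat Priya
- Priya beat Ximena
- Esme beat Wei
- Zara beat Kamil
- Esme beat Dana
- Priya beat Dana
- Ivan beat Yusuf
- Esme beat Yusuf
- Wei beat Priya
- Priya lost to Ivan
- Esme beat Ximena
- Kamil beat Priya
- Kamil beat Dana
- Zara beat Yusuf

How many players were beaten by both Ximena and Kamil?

4

Ximena beat: Ivan, Kamil, Wei, Yusuf, Dana.
Kamil beat: Ivan, Wei, Priya, Yusuf, Dana.
Both beat: Ivan, Wei, Yusuf, Dana — 4.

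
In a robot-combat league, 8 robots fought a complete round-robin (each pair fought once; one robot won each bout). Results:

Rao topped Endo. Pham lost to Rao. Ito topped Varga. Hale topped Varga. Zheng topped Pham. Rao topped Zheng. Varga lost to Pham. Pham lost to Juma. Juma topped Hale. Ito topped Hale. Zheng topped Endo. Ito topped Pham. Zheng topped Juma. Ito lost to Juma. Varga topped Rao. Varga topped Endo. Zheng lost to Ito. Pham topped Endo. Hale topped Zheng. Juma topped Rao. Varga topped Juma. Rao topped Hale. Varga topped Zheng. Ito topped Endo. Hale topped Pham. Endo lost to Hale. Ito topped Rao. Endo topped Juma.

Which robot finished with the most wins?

Win totals: Hale 4, Ito 6, Zheng 3, Varga 4, Endo 1, Rao 4, Pham 2, Juma 4.
Ito leads with 6 wins (next highest: 4).

Ito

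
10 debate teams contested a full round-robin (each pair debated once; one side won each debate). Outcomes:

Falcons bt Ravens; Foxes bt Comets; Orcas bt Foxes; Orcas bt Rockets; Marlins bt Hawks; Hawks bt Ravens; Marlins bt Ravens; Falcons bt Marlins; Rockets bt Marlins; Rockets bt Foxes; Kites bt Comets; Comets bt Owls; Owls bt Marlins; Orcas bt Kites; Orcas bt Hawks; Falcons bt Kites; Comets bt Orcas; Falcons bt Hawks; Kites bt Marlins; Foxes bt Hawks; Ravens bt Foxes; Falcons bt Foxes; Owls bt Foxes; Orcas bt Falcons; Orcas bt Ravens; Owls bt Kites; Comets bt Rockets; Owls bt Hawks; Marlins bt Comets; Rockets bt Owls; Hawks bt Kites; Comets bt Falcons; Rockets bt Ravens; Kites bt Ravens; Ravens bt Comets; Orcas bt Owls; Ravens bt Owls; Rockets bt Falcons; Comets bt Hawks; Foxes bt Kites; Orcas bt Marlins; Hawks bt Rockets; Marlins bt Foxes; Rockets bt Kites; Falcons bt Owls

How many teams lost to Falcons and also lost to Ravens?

2

Falcons beat: Owls, Ravens, Kites, Hawks, Marlins, Foxes.
Ravens beat: Owls, Comets, Foxes.
Both beat: Owls, Foxes — 2.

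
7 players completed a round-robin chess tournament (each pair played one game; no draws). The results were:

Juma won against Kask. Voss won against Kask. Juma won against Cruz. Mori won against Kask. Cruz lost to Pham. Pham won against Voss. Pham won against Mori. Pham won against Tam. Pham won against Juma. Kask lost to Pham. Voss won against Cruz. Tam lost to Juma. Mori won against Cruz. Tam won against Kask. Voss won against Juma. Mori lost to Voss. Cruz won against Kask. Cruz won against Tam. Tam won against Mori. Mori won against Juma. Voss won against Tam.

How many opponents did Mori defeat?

Mori's results: beat Juma, Cruz, Kask; lost to Voss, Tam, Pham.
That is 3 wins.

3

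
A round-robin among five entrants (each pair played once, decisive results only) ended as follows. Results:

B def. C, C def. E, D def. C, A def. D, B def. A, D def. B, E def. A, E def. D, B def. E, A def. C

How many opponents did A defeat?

A's results: beat C, D; lost to B, E.
That is 2 wins.

2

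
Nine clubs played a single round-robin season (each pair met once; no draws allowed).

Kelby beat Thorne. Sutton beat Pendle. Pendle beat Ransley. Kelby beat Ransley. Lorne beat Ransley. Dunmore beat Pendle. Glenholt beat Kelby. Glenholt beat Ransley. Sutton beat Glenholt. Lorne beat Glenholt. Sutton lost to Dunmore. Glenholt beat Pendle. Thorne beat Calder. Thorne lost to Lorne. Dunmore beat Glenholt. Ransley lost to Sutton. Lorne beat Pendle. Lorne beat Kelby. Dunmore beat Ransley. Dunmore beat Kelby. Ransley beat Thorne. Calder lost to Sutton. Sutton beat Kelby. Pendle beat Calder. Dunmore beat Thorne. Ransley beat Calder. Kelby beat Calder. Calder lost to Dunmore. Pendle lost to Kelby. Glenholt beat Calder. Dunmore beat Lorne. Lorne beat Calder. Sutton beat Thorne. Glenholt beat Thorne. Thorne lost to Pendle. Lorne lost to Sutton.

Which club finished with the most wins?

Dunmore

Win totals: Sutton 7, Thorne 1, Lorne 6, Glenholt 5, Calder 0, Kelby 4, Ransley 2, Pendle 3, Dunmore 8.
Dunmore leads with 8 wins (next highest: 7).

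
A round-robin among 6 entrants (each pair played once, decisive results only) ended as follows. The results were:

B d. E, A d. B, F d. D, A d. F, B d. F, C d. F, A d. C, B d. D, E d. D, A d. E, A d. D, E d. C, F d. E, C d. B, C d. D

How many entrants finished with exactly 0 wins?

1

Win totals: A 5, B 3, C 3, D 0, E 2, F 2.
Exactly 0: D — 1 entrant.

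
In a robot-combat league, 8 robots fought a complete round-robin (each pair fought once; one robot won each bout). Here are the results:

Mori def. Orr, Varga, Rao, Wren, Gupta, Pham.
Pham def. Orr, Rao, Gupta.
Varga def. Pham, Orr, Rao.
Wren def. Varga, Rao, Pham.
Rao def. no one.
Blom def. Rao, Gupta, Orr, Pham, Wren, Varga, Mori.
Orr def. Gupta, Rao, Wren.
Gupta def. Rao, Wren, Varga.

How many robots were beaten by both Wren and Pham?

Wren beat: Pham, Rao, Varga.
Pham beat: Gupta, Orr, Rao.
Both beat: Rao — 1.

1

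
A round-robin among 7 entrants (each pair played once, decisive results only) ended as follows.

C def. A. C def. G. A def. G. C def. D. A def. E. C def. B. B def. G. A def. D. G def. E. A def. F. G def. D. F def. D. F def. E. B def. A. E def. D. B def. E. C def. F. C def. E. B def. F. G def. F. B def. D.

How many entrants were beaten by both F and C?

F beat: D, E.
C beat: A, B, D, E, F, G.
Both beat: D, E — 2.

2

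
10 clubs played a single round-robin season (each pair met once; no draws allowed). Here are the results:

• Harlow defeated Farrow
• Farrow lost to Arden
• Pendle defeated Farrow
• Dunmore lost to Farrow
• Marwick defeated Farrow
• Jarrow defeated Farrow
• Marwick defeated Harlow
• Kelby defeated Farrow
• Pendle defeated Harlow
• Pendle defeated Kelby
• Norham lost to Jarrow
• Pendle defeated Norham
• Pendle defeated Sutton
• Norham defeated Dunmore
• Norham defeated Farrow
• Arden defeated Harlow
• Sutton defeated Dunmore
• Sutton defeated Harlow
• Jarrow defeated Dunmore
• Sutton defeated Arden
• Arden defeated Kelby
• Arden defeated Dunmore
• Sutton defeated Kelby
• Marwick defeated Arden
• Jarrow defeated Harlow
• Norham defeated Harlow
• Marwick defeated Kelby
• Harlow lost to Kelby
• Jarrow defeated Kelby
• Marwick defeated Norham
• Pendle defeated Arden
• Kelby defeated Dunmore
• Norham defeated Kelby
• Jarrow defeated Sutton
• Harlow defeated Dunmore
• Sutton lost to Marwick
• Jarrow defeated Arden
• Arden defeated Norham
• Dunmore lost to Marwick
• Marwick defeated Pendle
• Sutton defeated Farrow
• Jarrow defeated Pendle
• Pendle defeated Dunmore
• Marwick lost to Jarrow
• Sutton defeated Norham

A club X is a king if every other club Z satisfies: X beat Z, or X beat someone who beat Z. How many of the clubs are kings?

Dunmore cannot reach Harlow, Pendle, Kelby, Jarrow, Arden, Norham, Marwick, Sutton, Farrow in two steps.
Harlow cannot reach Pendle, Kelby, Jarrow, Arden, Norham, Marwick, Sutton in two steps.
Pendle cannot reach Jarrow, Marwick in two steps.
Kelby cannot reach Pendle, Jarrow, Arden, Norham, Marwick, Sutton in two steps.
Jarrow reaches everyone (king).
Arden cannot reach Pendle, Jarrow, Marwick, Sutton in two steps.
Norham cannot reach Pendle, Jarrow, Arden, Marwick, Sutton in two steps.
Marwick cannot reach Jarrow in two steps.
Sutton cannot reach Pendle, Jarrow, Marwick in two steps.
Farrow cannot reach Harlow, Pendle, Kelby, Jarrow, Arden, Norham, Marwick, Sutton in two steps.
Kings: Jarrow — 1.

1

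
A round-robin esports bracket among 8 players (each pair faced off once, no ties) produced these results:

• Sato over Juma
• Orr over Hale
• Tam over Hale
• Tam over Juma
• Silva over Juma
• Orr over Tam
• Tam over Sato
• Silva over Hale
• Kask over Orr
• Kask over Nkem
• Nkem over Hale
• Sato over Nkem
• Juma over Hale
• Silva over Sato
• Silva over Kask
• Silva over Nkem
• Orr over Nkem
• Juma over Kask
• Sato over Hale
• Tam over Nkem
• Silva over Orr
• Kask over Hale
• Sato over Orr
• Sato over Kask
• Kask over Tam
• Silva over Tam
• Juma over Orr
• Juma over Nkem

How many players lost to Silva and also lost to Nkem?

1

Silva beat: Juma, Hale, Sato, Kask, Nkem, Tam, Orr.
Nkem beat: Hale.
Both beat: Hale — 1.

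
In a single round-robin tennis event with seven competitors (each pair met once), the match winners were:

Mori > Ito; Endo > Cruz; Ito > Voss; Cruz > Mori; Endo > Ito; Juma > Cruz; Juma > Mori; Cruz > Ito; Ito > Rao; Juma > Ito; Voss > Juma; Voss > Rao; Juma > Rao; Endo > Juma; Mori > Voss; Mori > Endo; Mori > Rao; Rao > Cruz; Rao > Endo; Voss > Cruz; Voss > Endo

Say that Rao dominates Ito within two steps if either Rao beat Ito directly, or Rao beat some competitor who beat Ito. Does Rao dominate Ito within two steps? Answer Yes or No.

Rao did not beat Ito directly.
Rao beat Cruz, Endo. Of those, Cruz beat Ito.

Yes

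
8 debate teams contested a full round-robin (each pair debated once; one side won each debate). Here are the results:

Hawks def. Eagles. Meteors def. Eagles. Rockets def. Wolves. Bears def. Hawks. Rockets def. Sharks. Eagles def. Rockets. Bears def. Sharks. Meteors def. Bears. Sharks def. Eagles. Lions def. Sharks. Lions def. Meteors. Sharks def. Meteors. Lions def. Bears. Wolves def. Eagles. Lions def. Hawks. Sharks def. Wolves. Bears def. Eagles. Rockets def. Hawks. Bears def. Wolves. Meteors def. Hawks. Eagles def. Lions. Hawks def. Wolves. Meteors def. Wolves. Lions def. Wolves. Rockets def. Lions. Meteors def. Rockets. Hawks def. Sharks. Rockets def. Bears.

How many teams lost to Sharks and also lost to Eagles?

Sharks beat: Eagles, Wolves, Meteors.
Eagles beat: Rockets, Lions.
No one was beaten by both.

0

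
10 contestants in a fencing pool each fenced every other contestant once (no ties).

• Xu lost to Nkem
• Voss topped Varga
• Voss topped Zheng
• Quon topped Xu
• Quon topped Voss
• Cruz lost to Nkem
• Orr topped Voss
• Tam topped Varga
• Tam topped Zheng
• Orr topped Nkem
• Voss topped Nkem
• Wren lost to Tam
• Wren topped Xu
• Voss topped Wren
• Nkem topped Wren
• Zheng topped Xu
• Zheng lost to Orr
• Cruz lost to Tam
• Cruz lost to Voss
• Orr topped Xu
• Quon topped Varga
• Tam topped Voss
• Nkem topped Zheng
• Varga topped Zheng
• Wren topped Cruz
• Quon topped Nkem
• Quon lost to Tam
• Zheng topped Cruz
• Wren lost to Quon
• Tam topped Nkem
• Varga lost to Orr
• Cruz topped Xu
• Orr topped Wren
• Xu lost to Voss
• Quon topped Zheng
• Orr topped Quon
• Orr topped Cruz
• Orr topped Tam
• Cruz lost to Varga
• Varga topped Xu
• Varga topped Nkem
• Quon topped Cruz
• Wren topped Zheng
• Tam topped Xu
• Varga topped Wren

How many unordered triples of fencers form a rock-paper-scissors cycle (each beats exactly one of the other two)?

0

Win totals: Orr 9, Cruz 1, Nkem 4, Varga 5, Xu 0, Quon 7, Wren 3, Zheng 2, Tam 8, Voss 6.
A fencer with w wins dominates both others in C(w,2) triples; summing gives 36 + 0 + 6 + 10 + 0 + 21 + 3 + 1 + 28 + 15 = 120 transitive triples.
Total triples C(10,3) = 120, so cyclic triples = 120 − 120 = 0.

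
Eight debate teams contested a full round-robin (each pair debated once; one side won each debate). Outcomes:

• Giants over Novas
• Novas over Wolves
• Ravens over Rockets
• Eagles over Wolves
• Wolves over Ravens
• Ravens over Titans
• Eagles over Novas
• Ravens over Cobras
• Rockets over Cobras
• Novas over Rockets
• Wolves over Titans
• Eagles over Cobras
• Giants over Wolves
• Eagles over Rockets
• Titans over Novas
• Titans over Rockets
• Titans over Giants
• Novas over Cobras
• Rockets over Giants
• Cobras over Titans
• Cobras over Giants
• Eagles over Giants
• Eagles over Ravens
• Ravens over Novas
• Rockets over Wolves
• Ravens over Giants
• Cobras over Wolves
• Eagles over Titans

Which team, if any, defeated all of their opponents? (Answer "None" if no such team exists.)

Eagles has 7 wins out of 7 opponents — a perfect record.

Eagles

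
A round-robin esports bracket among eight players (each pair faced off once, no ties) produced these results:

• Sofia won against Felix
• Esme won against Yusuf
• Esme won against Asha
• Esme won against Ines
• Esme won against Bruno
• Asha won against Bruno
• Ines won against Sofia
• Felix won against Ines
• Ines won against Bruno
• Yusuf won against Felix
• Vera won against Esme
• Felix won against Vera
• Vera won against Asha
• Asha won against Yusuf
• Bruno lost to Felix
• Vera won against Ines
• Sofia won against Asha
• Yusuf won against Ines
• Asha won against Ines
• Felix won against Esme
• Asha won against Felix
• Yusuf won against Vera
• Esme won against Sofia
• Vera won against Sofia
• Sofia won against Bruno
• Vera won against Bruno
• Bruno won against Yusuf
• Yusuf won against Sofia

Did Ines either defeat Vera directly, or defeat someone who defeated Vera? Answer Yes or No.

No

Ines did not beat Vera directly.
Ines beat Sofia, Bruno, but each of them lost to Vera. No two-step path.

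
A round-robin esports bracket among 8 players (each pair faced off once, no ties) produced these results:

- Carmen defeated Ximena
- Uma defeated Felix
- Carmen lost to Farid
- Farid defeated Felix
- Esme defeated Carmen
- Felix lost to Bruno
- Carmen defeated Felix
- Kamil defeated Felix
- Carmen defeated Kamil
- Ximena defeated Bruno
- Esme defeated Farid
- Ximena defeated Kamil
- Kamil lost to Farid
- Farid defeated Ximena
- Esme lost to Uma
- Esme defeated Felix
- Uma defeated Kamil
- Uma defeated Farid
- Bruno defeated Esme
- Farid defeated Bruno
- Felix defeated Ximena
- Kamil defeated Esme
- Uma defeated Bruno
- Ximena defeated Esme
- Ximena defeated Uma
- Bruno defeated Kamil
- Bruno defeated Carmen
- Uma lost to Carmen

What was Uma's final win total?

Uma's results: beat Kamil, Farid, Esme, Bruno, Felix; lost to Ximena, Carmen.
That is 5 wins.

5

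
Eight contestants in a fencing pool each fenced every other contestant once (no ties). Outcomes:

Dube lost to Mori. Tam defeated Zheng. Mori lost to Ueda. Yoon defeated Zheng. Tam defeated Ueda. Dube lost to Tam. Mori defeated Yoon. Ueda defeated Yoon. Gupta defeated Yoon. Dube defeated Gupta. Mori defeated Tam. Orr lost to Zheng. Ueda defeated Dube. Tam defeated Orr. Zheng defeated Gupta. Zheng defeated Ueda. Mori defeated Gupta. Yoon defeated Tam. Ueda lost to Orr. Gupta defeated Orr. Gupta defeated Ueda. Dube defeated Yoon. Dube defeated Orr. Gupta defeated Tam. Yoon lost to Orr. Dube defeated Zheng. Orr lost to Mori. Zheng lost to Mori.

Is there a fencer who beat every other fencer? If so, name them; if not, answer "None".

None

Highest win total is Mori with 6 (out of 7 possible).
Mori lost to Ueda, so no fencer went undefeated.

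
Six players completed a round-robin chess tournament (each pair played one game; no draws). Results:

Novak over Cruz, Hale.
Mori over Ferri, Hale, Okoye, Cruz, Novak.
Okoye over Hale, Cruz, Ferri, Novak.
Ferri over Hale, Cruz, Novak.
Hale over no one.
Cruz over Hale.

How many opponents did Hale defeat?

Hale's results: beat no one; lost to Mori, Okoye, Ferri, Novak, Cruz.
That is 0 wins.

0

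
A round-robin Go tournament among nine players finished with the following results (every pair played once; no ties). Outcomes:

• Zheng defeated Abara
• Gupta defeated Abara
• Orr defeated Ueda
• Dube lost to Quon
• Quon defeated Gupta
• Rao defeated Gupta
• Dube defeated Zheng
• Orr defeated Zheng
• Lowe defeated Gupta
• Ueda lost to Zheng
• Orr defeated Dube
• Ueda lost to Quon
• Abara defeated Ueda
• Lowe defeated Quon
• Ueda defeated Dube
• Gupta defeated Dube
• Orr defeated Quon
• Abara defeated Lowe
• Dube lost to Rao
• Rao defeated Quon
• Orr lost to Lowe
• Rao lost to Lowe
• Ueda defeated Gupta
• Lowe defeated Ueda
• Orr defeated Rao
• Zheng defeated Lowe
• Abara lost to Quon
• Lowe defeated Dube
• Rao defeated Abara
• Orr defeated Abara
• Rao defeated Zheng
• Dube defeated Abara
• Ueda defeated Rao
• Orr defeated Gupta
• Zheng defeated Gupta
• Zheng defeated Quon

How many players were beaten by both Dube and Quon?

Dube beat: Abara, Zheng.
Quon beat: Dube, Abara, Ueda, Gupta.
Both beat: Abara — 1.

1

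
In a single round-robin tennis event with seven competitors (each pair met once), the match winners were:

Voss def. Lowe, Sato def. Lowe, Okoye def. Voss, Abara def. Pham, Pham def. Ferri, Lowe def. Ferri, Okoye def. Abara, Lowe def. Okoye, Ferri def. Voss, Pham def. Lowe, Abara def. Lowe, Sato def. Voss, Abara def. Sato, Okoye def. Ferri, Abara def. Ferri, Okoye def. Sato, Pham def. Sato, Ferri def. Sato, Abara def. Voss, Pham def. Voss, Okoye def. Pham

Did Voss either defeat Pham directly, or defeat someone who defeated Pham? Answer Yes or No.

No

Voss did not beat Pham directly.
Voss beat Lowe, but each of them lost to Pham. No two-step path.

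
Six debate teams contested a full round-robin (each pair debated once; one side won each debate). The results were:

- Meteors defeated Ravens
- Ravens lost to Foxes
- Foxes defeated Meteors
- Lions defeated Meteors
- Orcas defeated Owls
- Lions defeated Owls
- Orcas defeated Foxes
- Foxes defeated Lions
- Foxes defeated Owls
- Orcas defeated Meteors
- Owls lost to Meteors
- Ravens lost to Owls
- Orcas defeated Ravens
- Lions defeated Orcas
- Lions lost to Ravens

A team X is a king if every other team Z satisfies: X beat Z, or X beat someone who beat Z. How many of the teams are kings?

Meteors cannot reach Foxes, Orcas in two steps.
Lions reaches everyone (king).
Foxes reaches everyone (king).
Ravens cannot reach Foxes in two steps.
Owls cannot reach Meteors, Foxes, Orcas in two steps.
Orcas reaches everyone (king).
Kings: Lions, Foxes, Orcas — 3.

3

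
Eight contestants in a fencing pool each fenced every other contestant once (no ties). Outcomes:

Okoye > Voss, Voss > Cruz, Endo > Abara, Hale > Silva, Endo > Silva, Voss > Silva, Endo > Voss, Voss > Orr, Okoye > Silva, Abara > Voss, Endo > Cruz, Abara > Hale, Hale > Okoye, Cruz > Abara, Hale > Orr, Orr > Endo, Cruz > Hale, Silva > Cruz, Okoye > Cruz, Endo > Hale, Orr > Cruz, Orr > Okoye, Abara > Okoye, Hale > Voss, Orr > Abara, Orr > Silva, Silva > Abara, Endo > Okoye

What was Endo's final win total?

Endo's results: beat Hale, Cruz, Okoye, Voss, Silva, Abara; lost to Orr.
That is 6 wins.

6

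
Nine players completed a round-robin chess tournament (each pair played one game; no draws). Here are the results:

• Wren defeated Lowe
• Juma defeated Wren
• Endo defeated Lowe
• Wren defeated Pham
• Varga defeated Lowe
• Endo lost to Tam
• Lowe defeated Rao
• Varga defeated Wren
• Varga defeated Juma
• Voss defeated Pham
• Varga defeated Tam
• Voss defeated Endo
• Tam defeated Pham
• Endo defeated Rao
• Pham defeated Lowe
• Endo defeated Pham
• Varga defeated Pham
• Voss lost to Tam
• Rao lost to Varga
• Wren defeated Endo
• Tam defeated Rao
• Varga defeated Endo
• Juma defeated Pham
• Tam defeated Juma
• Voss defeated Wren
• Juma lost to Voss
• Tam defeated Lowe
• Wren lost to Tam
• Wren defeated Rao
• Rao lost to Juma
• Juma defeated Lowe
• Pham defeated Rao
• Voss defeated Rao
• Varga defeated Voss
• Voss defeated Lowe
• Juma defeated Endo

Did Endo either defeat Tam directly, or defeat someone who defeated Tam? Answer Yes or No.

Endo did not beat Tam directly.
Endo beat Pham, Rao, Lowe, but each of them lost to Tam. No two-step path.

No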